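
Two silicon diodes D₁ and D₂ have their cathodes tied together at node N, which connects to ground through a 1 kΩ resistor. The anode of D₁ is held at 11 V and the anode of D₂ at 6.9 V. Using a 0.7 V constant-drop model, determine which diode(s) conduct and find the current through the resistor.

Assume both conduct. Then node N would need to be at both 11−0.7 = 10.3 V and 6.9−0.7 = 6.2 V, which is impossible.
Assume only D₁ conducts: V_N = 11 − 0.7 = 10.3 V, so I_R = 10.3/1 = 10.3 mA.
Check D₂: its anode-to-cathode voltage is 6.9 − 10.3 = -3.4 V < 0.7 V, so it is off. The assumption is consistent.

Only D₁ conducts; I_R ≈ 10 mA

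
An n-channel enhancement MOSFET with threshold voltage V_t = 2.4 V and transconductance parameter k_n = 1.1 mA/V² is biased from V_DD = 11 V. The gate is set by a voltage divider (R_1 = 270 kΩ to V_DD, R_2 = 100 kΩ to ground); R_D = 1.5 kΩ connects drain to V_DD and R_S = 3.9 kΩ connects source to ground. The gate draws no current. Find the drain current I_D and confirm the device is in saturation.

V_G = V_DD·R_2/(R_1+R_2) = 11×100/370 = 2.97 V.
Assume saturation: I_D = (k_n/2)(V_GS − V_t)² with V_GS = V_G − I_D·R_S = 2.97 − 3.9·I_D.
Substituting gives 8.37·I_D² − 3.46·I_D + 0.181 = 0, with roots I_D = 0.0613 or 0.352 mA.
The root I_D = 0.352 mA gives V_GS = 1.6 V ≤ V_t, so take I_D = 0.0613 mA.
Then V_GS = 2.73 V and V_DS = V_DD − I_D(R_D+R_S) = 11 − 0.0613×5.4 = 10.7 V.
Saturation requires V_DS ≥ V_GS − V_t = 0.334 V; 10.7 ≥ 0.334 ✓.

I_D ≈ 0.061 mA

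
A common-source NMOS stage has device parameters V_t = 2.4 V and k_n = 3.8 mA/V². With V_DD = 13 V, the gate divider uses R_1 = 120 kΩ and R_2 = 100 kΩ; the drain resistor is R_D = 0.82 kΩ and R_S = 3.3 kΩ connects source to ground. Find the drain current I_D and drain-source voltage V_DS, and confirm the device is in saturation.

V_G = V_DD·R_2/(R_1+R_2) = 13×100/220 = 5.91 V.
Assume saturation: I_D = (k_n/2)(V_GS − V_t)² with V_GS = V_G − I_D·R_S = 5.91 − 3.3·I_D.
Substituting gives 20.7·I_D² − 45·I_D + 23.4 = 0, with roots I_D = 0.86 or 1.32 mA.
The root I_D = 1.32 mA gives V_GS = 1.57 V ≤ V_t, so take I_D = 0.86 mA.
Then V_GS = 3.07 V and V_DS = V_DD − I_D(R_D+R_S) = 13 − 0.86×4.12 = 9.46 V.
Saturation requires V_DS ≥ V_GS − V_t = 0.673 V; 9.46 ≥ 0.673 ✓.

I_D ≈ 0.86 mA, V_DS ≈ 9.5 V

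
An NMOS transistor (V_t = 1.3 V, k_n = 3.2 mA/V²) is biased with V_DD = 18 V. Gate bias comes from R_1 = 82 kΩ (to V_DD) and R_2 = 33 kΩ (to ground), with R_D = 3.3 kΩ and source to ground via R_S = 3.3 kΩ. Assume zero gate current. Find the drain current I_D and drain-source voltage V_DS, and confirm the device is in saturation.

V_G = V_DD·R_2/(R_1+R_2) = 18×33/115 = 5.17 V.
Assume saturation: I_D = (k_n/2)(V_GS − V_t)² with V_GS = V_G − I_D·R_S = 5.17 − 3.3·I_D.
Substituting gives 17.4·I_D² − 41.8·I_D + 23.9 = 0, with roots I_D = 0.939 or 1.46 mA.
The root I_D = 1.46 mA gives V_GS = 0.344 V ≤ V_t, so take I_D = 0.939 mA.
Then V_GS = 2.07 V and V_DS = V_DD − I_D(R_D+R_S) = 18 − 0.939×6.6 = 11.8 V.
Saturation requires V_DS ≥ V_GS − V_t = 0.766 V; 11.8 ≥ 0.766 ✓.

I_D ≈ 0.94 mA, V_DS ≈ 12 V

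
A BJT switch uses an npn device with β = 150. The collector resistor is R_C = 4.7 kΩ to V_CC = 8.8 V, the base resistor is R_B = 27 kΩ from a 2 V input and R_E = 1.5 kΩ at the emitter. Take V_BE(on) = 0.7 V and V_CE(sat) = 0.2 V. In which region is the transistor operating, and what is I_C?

Assume active. Base-emitter loop: I_B = (V_BB − V_BE)/(R_B + (β+1)R_E) = (2 − 0.7)/(27 + 151×1.5) = 0.00513 mA.
I_C = β·I_B = 150×0.00513 = 0.769 mA.
V_CE = V_CC − I_C·R_C − I_E·R_E = 8.8 − 0.769×4.7 − 0.774×1.5 = 4.02 V > V_CE(sat), so the active-region assumption holds.

active; I_C ≈ 0.77 mA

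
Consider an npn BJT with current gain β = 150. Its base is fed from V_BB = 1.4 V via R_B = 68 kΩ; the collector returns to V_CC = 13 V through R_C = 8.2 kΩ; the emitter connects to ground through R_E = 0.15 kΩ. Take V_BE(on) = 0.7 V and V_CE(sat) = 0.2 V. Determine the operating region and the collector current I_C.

Assume active. Base-emitter loop: I_B = (V_BB − V_BE)/(R_B + (β+1)R_E) = (1.4 − 0.7)/(68 + 151×0.15) = 0.00772 mA.
I_C = β·I_B = 150×0.00772 = 1.16 mA.
V_CE = V_CC − I_C·R_C − I_E·R_E = 13 − 1.16×8.2 − 1.17×0.15 = 3.33 V > V_CE(sat), so the active-region assumption holds.

active; I_C ≈ 1.2 mA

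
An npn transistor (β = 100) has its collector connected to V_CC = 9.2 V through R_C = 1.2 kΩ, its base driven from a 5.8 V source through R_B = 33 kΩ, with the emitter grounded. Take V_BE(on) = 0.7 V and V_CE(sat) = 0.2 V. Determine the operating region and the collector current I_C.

Assume active: I_B = (5.8 − 0.7)/33 = 0.155 mA, giving I_C = β·I_B = 15.5 mA.
But then V_CE = 9.2 − 15.5×1.2 = -9.35 V < V_CE(sat) = 0.2 V — impossible in the active region.
So the transistor is saturated. With V_CE = 0.2 V, I_C = (V_CC − 0.2)/R_C = 9/1.2 = 7.5 mA.
Check: β·I_B = 15.5 mA > I_C = 7.5 mA, confirming saturation.

saturation; I_C ≈ 7.5 mA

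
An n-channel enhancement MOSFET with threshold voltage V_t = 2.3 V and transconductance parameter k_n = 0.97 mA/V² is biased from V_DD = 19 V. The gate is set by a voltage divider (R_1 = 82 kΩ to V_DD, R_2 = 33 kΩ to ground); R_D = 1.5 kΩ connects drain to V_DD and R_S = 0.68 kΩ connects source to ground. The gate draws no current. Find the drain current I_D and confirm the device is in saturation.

V_G = V_DD·R_2/(R_1+R_2) = 19×33/115 = 5.45 V.
Assume saturation: I_D = (k_n/2)(V_GS − V_t)² with V_GS = V_G − I_D·R_S = 5.45 − 0.68·I_D.
Substituting gives 0.224·I_D² − 3.08·I_D + 4.82 = 0, with roots I_D = 1.8 or 11.9 mA.
The root I_D = 11.9 mA gives V_GS = -2.66 V ≤ V_t, so take I_D = 1.8 mA.
Then V_GS = 4.23 V and V_DS = V_DD − I_D(R_D+R_S) = 19 − 1.8×2.18 = 15.1 V.
Saturation requires V_DS ≥ V_GS − V_t = 1.93 V; 15.1 ≥ 1.93 ✓.

I_D ≈ 1.8 mA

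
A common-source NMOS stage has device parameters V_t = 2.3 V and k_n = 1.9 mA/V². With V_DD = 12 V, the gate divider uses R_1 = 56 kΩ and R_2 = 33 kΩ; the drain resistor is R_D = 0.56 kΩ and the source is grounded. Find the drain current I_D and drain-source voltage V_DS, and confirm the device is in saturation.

I_D ≈ 4.4 mA, V_DS ≈ 9.5 V

V_G = V_DD·R_2/(R_1+R_2) = 12×33/89 = 4.45 V. With the source grounded, V_GS = V_G = 4.45 V.
Assume saturation: I_D = (k_n/2)(V_GS − V_t)² = (1.9/2)×(4.45 − 2.3)² = 0.95×2.15² = 4.39 mA.
V_DS = V_DD − I_D·R_D = 12 − 4.39×0.56 = 9.54 V.
Saturation requires V_DS ≥ V_GS − V_t = 2.15 V; 9.54 ≥ 2.15 ✓.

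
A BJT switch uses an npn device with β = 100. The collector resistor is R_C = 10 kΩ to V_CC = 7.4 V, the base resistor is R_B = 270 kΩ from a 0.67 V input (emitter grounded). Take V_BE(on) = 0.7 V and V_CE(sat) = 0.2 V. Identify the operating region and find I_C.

cutoff; I_C ≈ 0

V_BB = 0.67 V ≤ V_BE(on) = 0.7 V, so the base-emitter junction is not forward biased.
The transistor is in cutoff: I_B = I_C = 0.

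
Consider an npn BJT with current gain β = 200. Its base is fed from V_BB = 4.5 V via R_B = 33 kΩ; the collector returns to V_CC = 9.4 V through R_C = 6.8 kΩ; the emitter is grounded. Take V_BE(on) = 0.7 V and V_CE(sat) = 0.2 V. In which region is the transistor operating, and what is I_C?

saturation; I_C ≈ 1.4 mA

Assume active: I_B = (4.5 − 0.7)/33 = 0.115 mA, giving I_C = β·I_B = 23 mA.
But then V_CE = 9.4 − 23×6.8 = -147 V < V_CE(sat) = 0.2 V — impossible in the active region.
So the transistor is saturated. With V_CE = 0.2 V, I_C = (V_CC − 0.2)/R_C = 9.2/6.8 = 1.35 mA.
Check: β·I_B = 23 mA > I_C = 1.35 mA, confirming saturation.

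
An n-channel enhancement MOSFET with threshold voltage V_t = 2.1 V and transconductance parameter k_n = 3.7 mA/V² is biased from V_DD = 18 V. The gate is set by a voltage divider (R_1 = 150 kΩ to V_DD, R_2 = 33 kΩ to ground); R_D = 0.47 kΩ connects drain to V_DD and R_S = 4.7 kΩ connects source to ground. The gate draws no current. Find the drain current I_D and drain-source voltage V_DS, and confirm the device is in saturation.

V_G = V_DD·R_2/(R_1+R_2) = 18×33/183 = 3.25 V.
Assume saturation: I_D = (k_n/2)(V_GS − V_t)² with V_GS = V_G − I_D·R_S = 3.25 − 4.7·I_D.
Substituting gives 40.9·I_D² − 20.9·I_D + 2.43 = 0, with roots I_D = 0.178 or 0.334 mA.
The root I_D = 0.334 mA gives V_GS = 1.67 V ≤ V_t, so take I_D = 0.178 mA.
Then V_GS = 2.41 V and V_DS = V_DD − I_D(R_D+R_S) = 18 − 0.178×5.17 = 17.1 V.
Saturation requires V_DS ≥ V_GS − V_t = 0.31 V; 17.1 ≥ 0.31 ✓.

I_D ≈ 0.18 mA, V_DS ≈ 17 V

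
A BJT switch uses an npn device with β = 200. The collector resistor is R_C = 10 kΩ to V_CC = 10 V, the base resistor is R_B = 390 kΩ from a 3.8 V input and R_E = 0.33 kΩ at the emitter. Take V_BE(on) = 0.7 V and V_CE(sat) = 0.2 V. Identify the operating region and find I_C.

Assume active: I_B = (3.8 − 0.7)/(390 + 201×0.33) = 0.00679 mA, I_C = β·I_B = 1.36 mA.
Then V_CE = 10 − 1.36×10 − 1.37×0.33 = -4.04 V < 0.2 V — the active assumption fails.
Re-solve with V_CE = 0.2 V. KCL at the emitter: V_E/R_E = (V_BB−0.7−V_E)/R_B + (V_CC−0.2−V_E)/R_C, giving V_E = 0.315 V.
I_C = (V_CC − 0.2 − V_E)/R_C = (9.8 − 0.315)/10 = 0.948 mA.
Check: I_B = (3.1 − 0.315)/390 = 0.00714 mA, and β·I_B = 1.43 mA > I_C, confirming saturation.

saturation; I_C ≈ 0.95 mA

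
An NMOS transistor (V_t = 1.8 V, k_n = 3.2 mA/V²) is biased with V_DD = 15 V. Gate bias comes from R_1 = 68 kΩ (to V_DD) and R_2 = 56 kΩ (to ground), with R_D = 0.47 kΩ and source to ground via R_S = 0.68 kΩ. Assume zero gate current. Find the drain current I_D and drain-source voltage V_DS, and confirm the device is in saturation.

I_D ≈ 4.8 mA, V_DS ≈ 9.5 V

V_G = V_DD·R_2/(R_1+R_2) = 15×56/124 = 6.77 V.
Assume saturation: I_D = (k_n/2)(V_GS − V_t)² with V_GS = V_G − I_D·R_S = 6.77 − 0.68·I_D.
Substituting gives 0.74·I_D² − 11.8·I_D + 39.6 = 0, with roots I_D = 4.77 or 11.2 mA.
The root I_D = 11.2 mA gives V_GS = -0.847 V ≤ V_t, so take I_D = 4.77 mA.
Then V_GS = 3.53 V and V_DS = V_DD − I_D(R_D+R_S) = 15 − 4.77×1.15 = 9.51 V.
Saturation requires V_DS ≥ V_GS − V_t = 1.73 V; 9.51 ≥ 1.73 ✓.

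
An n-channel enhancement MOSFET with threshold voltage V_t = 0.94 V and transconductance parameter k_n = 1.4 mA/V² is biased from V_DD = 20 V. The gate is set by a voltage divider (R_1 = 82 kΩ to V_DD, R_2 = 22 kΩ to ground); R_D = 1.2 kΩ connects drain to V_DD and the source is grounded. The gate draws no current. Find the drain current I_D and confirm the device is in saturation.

I_D ≈ 7.6 mA

V_G = V_DD·R_2/(R_1+R_2) = 20×22/104 = 4.23 V. With the source grounded, V_GS = V_G = 4.23 V.
Assume saturation: I_D = (k_n/2)(V_GS − V_t)² = (1.4/2)×(4.23 − 0.94)² = 0.7×3.29² = 7.58 mA.
V_DS = V_DD − I_D·R_D = 20 − 7.58×1.2 = 10.9 V.
Saturation requires V_DS ≥ V_GS − V_t = 3.29 V; 10.9 ≥ 3.29 ✓.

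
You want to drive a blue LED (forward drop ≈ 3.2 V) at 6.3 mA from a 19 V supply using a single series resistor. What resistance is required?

R ≈ 2.5 kΩ

The resistor drops V_S − V_D = 19 − 3.2 = 15.8 V at 6.3 mA.
R = 15.8 V / 6.3 mA = 2.51 kΩ.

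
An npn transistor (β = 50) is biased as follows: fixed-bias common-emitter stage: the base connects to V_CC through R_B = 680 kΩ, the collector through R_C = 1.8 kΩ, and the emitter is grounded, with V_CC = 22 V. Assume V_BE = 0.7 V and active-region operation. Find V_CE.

Base loop: V_CC = I_B·R_B + V_BE, so I_B = (22 − 0.7)/680 kΩ = 0.0313 mA.
In the active region I_C = β·I_B = 50 × 0.0313 = 1.57 mA.
Collector loop: V_CE = V_CC − I_C·R_C = 22 − 1.57×1.8 = 19.2 V.
Since V_CE = 19.2 V > V_CE(sat) ≈ 0.2 V, the transistor is in the active region as assumed.

V_CE ≈ 19 V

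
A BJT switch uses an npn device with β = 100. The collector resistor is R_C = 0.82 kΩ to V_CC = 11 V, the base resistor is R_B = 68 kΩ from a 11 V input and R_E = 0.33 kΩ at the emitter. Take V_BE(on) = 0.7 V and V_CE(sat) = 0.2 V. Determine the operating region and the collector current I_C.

Assume active: I_B = (11 − 0.7)/(68 + 101×0.33) = 0.102 mA, I_C = β·I_B = 10.2 mA.
Then V_CE = 11 − 10.2×0.82 − 10.3×0.33 = -0.723 V < 0.2 V — the active assumption fails.
Re-solve with V_CE = 0.2 V. KCL at the emitter: V_E/R_E = (V_BB−0.7−V_E)/R_B + (V_CC−0.2−V_E)/R_C, giving V_E = 3.12 V.
I_C = (V_CC − 0.2 − V_E)/R_C = (10.8 − 3.12)/0.82 = 9.36 mA.
Check: I_B = (10.3 − 3.12)/68 = 0.106 mA, and β·I_B = 10.6 mA > I_C, confirming saturation.

saturation; I_C ≈ 9.4 mA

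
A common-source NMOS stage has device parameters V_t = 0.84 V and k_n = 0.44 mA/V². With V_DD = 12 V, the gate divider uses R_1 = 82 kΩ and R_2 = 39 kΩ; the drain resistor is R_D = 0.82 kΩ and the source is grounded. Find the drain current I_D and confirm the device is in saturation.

I_D ≈ 2 mA

V_G = V_DD·R_2/(R_1+R_2) = 12×39/121 = 3.87 V. With the source grounded, V_GS = V_G = 3.87 V.
Assume saturation: I_D = (k_n/2)(V_GS − V_t)² = (0.44/2)×(3.87 − 0.84)² = 0.22×3.03² = 2.02 mA.
V_DS = V_DD − I_D·R_D = 12 − 2.02×0.82 = 10.3 V.
Saturation requires V_DS ≥ V_GS − V_t = 3.03 V; 10.3 ≥ 3.03 ✓.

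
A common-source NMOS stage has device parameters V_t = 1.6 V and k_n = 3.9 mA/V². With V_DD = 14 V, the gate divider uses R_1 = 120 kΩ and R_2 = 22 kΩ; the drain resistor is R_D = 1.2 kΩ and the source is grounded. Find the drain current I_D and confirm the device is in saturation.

V_G = V_DD·R_2/(R_1+R_2) = 14×22/142 = 2.17 V. With the source grounded, V_GS = V_G = 2.17 V.
Assume saturation: I_D = (k_n/2)(V_GS − V_t)² = (3.9/2)×(2.17 − 1.6)² = 1.95×0.569² = 0.631 mA.
V_DS = V_DD − I_D·R_D = 14 − 0.631×1.2 = 13.2 V.
Saturation requires V_DS ≥ V_GS − V_t = 0.569 V; 13.2 ≥ 0.569 ✓.

I_D ≈ 0.63 mA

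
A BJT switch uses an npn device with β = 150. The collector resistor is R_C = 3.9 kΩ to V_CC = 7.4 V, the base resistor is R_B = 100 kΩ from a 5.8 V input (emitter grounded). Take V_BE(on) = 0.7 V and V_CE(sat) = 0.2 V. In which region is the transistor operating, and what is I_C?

Assume active: I_B = (5.8 − 0.7)/100 = 0.051 mA, giving I_C = β·I_B = 7.65 mA.
But then V_CE = 7.4 − 7.65×3.9 = -22.4 V < V_CE(sat) = 0.2 V — impossible in the active region.
So the transistor is saturated. With V_CE = 0.2 V, I_C = (V_CC − 0.2)/R_C = 7.2/3.9 = 1.85 mA.
Check: β·I_B = 7.65 mA > I_C = 1.85 mA, confirming saturation.

saturation; I_C ≈ 1.8 mA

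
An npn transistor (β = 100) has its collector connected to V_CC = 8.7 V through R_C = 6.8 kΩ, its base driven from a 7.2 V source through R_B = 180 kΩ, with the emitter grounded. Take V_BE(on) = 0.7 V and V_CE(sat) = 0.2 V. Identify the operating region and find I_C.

Assume active: I_B = (7.2 − 0.7)/180 = 0.0361 mA, giving I_C = β·I_B = 3.61 mA.
But then V_CE = 8.7 − 3.61×6.8 = -15.9 V < V_CE(sat) = 0.2 V — impossible in the active region.
So the transistor is saturated. With V_CE = 0.2 V, I_C = (V_CC − 0.2)/R_C = 8.5/6.8 = 1.25 mA.
Check: β·I_B = 3.61 mA > I_C = 1.25 mA, confirming saturation.

saturation; I_C ≈ 1.2 mA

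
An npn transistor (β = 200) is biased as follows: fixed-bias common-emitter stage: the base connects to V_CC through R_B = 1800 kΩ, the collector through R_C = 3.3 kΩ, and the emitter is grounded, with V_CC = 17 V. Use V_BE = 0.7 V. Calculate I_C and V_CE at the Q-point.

I_C ≈ 1.8 mA, V_CE ≈ 11 V

Base loop: V_CC = I_B·R_B + V_BE, so I_B = (17 − 0.7)/1800 kΩ = 0.00906 mA.
In the active region I_C = β·I_B = 200 × 0.00906 = 1.81 mA.
Collector loop: V_CE = V_CC − I_C·R_C = 17 − 1.81×3.3 = 11 V.
Since V_CE = 11 V > V_CE(sat) ≈ 0.2 V, the transistor is in the active region as assumed.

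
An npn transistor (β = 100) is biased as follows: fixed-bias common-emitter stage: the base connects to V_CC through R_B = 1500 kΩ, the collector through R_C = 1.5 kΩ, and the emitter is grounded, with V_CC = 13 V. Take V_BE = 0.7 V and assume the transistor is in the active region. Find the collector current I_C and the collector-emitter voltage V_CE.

I_C ≈ 0.82 mA, V_CE ≈ 12 V

Base loop: V_CC = I_B·R_B + V_BE, so I_B = (13 − 0.7)/1500 kΩ = 0.0082 mA.
In the active region I_C = β·I_B = 100 × 0.0082 = 0.82 mA.
Collector loop: V_CE = V_CC − I_C·R_C = 13 − 0.82×1.5 = 11.8 V.
Since V_CE = 11.8 V > V_CE(sat) ≈ 0.2 V, the transistor is in the active region as assumed.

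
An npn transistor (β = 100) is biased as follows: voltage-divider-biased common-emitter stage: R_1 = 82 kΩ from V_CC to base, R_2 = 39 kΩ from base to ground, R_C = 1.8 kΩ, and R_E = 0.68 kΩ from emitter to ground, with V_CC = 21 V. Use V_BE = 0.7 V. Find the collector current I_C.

I_C ≈ 6.4 mA

Thevenize the base divider: V_Th = V_CC·R_2/(R_1+R_2) = 21×39/121 = 6.77 V, R_Th = R_1‖R_2 = 26.4 kΩ.
Base-emitter loop: V_Th = I_B·R_Th + V_BE + (β+1)I_B·R_E, so I_B = (6.77 − 0.7) / (26.4 + 101×0.68) = 0.0638 mA.
I_C = β·I_B = 100×0.0638 = 6.38 mA, and I_E = (β+1)I_B = 6.44 mA.
V_CE = V_CC − I_C·R_C − I_E·R_E = 21 − 6.38×1.8 − 6.44×0.68 = 5.13 V.
V_CE = 5.13 V > 0.2 V confirms active-region operation.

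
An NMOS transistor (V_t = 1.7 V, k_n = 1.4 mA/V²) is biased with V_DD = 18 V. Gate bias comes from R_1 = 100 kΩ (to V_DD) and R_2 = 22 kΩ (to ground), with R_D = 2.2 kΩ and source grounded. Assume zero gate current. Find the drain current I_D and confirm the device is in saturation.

I_D ≈ 1.7 mA

V_G = V_DD·R_2/(R_1+R_2) = 18×22/122 = 3.25 V. With the source grounded, V_GS = V_G = 3.25 V.
Assume saturation: I_D = (k_n/2)(V_GS − V_t)² = (1.4/2)×(3.25 − 1.7)² = 0.7×1.55² = 1.67 mA.
V_DS = V_DD − I_D·R_D = 18 − 1.67×2.2 = 14.3 V.
Saturation requires V_DS ≥ V_GS − V_t = 1.55 V; 14.3 ≥ 1.55 ✓.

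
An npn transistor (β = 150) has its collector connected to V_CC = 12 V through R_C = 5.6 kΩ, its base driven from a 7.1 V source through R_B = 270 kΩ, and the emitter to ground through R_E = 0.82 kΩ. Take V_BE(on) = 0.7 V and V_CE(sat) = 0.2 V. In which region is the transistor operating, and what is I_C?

Assume active: I_B = (7.1 − 0.7)/(270 + 151×0.82) = 0.0163 mA, I_C = β·I_B = 2.44 mA.
Then V_CE = 12 − 2.44×5.6 − 2.45×0.82 = -3.66 V < 0.2 V — the active assumption fails.
Re-solve with V_CE = 0.2 V. KCL at the emitter: V_E/R_E = (V_BB−0.7−V_E)/R_B + (V_CC−0.2−V_E)/R_C, giving V_E = 1.52 V.
I_C = (V_CC − 0.2 − V_E)/R_C = (11.8 − 1.52)/5.6 = 1.84 mA.
Check: I_B = (6.4 − 1.52)/270 = 0.0181 mA, and β·I_B = 2.71 mA > I_C, confirming saturation.

saturation; I_C ≈ 1.8 mA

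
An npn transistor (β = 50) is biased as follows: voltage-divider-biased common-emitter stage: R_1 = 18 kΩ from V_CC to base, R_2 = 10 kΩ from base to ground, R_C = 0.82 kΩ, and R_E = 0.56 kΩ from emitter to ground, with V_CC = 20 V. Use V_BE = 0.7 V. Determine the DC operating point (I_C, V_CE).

I_C ≈ 9.2 mA, V_CE ≈ 7.2 V

Thevenize the base divider: V_Th = V_CC·R_2/(R_1+R_2) = 20×10/28 = 7.14 V, R_Th = R_1‖R_2 = 6.43 kΩ.
Base-emitter loop: V_Th = I_B·R_Th + V_BE + (β+1)I_B·R_E, so I_B = (7.14 − 0.7) / (6.43 + 51×0.56) = 0.184 mA.
I_C = β·I_B = 50×0.184 = 9.21 mA, and I_E = (β+1)I_B = 9.39 mA.
V_CE = V_CC − I_C·R_C − I_E·R_E = 20 − 9.21×0.82 − 9.39×0.56 = 7.19 V.
V_CE = 7.19 V > 0.2 V confirms active-region operation.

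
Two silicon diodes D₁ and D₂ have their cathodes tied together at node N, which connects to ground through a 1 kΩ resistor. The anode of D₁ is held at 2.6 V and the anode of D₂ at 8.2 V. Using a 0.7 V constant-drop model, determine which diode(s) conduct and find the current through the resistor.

Assume both conduct. Then node N would need to be at both 2.6−0.7 = 1.9 V and 8.2−0.7 = 7.5 V, which is impossible.
Assume only D₂ conducts: V_N = 8.2 − 0.7 = 7.5 V, so I_R = 7.5/1 = 7.5 mA.
Check D₁: its anode-to-cathode voltage is 2.6 − 7.5 = -4.9 V < 0.7 V, so it is off. The assumption is consistent.

Only D₂ conducts; I_R ≈ 7.5 mA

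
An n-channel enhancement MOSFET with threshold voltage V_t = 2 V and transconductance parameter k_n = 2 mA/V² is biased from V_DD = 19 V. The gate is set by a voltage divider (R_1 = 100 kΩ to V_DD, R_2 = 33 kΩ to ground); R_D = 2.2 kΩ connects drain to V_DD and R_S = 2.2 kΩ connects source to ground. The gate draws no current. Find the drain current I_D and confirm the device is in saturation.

V_G = V_DD·R_2/(R_1+R_2) = 19×33/133 = 4.71 V.
Assume saturation: I_D = (k_n/2)(V_GS − V_t)² with V_GS = V_G − I_D·R_S = 4.71 − 2.2·I_D.
Substituting gives 4.84·I_D² − 12.9·I_D + 7.37 = 0, with roots I_D = 0.822 or 1.85 mA.
The root I_D = 1.85 mA gives V_GS = 0.639 V ≤ V_t, so take I_D = 0.822 mA.
Then V_GS = 2.91 V and V_DS = V_DD − I_D(R_D+R_S) = 19 − 0.822×4.4 = 15.4 V.
Saturation requires V_DS ≥ V_GS − V_t = 0.906 V; 15.4 ≥ 0.906 ✓.

I_D ≈ 0.82 mA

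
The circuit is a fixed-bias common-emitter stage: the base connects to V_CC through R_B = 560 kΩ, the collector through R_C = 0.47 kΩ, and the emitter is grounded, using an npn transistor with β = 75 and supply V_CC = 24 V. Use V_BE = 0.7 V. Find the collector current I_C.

Base loop: V_CC = I_B·R_B + V_BE, so I_B = (24 − 0.7)/560 kΩ = 0.0416 mA.
In the active region I_C = β·I_B = 75 × 0.0416 = 3.12 mA.
Collector loop: V_CE = V_CC − I_C·R_C = 24 − 3.12×0.47 = 22.5 V.
Since V_CE = 22.5 V > V_CE(sat) ≈ 0.2 V, the transistor is in the active region as assumed.

I_C ≈ 3.1 mA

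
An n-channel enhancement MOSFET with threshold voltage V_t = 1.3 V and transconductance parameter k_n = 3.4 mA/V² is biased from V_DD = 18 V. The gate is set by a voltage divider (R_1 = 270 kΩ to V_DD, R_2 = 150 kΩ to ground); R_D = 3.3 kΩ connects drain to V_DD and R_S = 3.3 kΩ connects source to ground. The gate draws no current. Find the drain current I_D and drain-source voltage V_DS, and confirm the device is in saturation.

I_D ≈ 1.3 mA, V_DS ≈ 9.5 V

V_G = V_DD·R_2/(R_1+R_2) = 18×150/420 = 6.43 V.
Assume saturation: I_D = (k_n/2)(V_GS − V_t)² with V_GS = V_G − I_D·R_S = 6.43 − 3.3·I_D.
Substituting gives 18.5·I_D² − 58.5·I_D + 44.7 = 0, with roots I_D = 1.29 or 1.87 mA.
The root I_D = 1.87 mA gives V_GS = 0.251 V ≤ V_t, so take I_D = 1.29 mA.
Then V_GS = 2.17 V and V_DS = V_DD − I_D(R_D+R_S) = 18 − 1.29×6.6 = 9.49 V.
Saturation requires V_DS ≥ V_GS − V_t = 0.871 V; 9.49 ≥ 0.871 ✓.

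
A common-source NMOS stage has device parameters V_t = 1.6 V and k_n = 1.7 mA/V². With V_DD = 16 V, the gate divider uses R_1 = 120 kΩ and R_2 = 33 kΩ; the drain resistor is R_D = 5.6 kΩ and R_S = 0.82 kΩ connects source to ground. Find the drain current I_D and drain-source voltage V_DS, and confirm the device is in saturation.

V_G = V_DD·R_2/(R_1+R_2) = 16×33/153 = 3.45 V.
Assume saturation: I_D = (k_n/2)(V_GS − V_t)² with V_GS = V_G − I_D·R_S = 3.45 − 0.82·I_D.
Substituting gives 0.572·I_D² − 3.58·I_D + 2.91 = 0, with roots I_D = 0.961 or 5.3 mA.
The root I_D = 5.3 mA gives V_GS = -0.898 V ≤ V_t, so take I_D = 0.961 mA.
Then V_GS = 2.66 V and V_DS = V_DD − I_D(R_D+R_S) = 16 − 0.961×6.42 = 9.83 V.
Saturation requires V_DS ≥ V_GS − V_t = 1.06 V; 9.83 ≥ 1.06 ✓.

I_D ≈ 0.96 mA, V_DS ≈ 9.8 V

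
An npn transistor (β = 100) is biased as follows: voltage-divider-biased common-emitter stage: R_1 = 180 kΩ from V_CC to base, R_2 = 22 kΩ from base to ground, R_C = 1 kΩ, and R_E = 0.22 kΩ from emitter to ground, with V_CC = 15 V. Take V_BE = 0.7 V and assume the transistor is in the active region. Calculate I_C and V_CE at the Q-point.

Thevenize the base divider: V_Th = V_CC·R_2/(R_1+R_2) = 15×22/202 = 1.63 V, R_Th = R_1‖R_2 = 19.6 kΩ.
Base-emitter loop: V_Th = I_B·R_Th + V_BE + (β+1)I_B·R_E, so I_B = (1.63 − 0.7) / (19.6 + 101×0.22) = 0.0223 mA.
I_C = β·I_B = 100×0.0223 = 2.23 mA, and I_E = (β+1)I_B = 2.25 mA.
V_CE = V_CC − I_C·R_C − I_E·R_E = 15 − 2.23×1 − 2.25×0.22 = 12.3 V.
V_CE = 12.3 V > 0.2 V confirms active-region operation.

I_C ≈ 2.2 mA, V_CE ≈ 12 V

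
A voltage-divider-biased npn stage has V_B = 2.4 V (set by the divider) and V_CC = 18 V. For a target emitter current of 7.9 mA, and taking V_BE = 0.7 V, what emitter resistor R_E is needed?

R_E ≈ 0.22 kΩ

V_E = V_B − V_BE = 2.4 − 0.7 = 1.7 V.
R_E = V_E / I_E = 1.7 / 7.9 = 0.215 kΩ.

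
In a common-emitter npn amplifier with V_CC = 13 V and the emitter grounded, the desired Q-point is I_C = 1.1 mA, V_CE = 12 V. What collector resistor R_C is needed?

R_C ≈ 0.91 kΩ

Collector loop: V_CC = I_C·R_C + V_CE.
R_C = (V_CC − V_CE)/I_C = (13 − 12)/1.1 = 0.909 kΩ.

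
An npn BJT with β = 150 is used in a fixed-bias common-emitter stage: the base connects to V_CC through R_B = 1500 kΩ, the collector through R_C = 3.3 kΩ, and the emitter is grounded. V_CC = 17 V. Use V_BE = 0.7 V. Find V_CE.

V_CE ≈ 12 V

Base loop: V_CC = I_B·R_B + V_BE, so I_B = (17 − 0.7)/1500 kΩ = 0.0109 mA.
In the active region I_C = β·I_B = 150 × 0.0109 = 1.63 mA.
Collector loop: V_CE = V_CC − I_C·R_C = 17 − 1.63×3.3 = 11.6 V.
Since V_CE = 11.6 V > V_CE(sat) ≈ 0.2 V, the transistor is in the active region as assumed.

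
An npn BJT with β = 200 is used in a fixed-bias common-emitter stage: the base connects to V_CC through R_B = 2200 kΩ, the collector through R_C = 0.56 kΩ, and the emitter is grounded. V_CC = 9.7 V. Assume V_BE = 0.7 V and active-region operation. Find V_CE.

Base loop: V_CC = I_B·R_B + V_BE, so I_B = (9.7 − 0.7)/2200 kΩ = 0.00409 mA.
In the active region I_C = β·I_B = 200 × 0.00409 = 0.818 mA.
Collector loop: V_CE = V_CC − I_C·R_C = 9.7 − 0.818×0.56 = 9.24 V.
Since V_CE = 9.24 V > V_CE(sat) ≈ 0.2 V, the transistor is in the active region as assumed.

V_CE ≈ 9.2 V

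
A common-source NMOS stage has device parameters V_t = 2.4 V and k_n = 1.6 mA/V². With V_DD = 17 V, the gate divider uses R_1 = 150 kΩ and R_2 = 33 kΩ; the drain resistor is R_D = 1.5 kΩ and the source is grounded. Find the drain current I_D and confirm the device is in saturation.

I_D ≈ 0.35 mA

V_G = V_DD·R_2/(R_1+R_2) = 17×33/183 = 3.07 V. With the source grounded, V_GS = V_G = 3.07 V.
Assume saturation: I_D = (k_n/2)(V_GS − V_t)² = (1.6/2)×(3.07 − 2.4)² = 0.8×0.666² = 0.354 mA.
V_DS = V_DD − I_D·R_D = 17 − 0.354×1.5 = 16.5 V.
Saturation requires V_DS ≥ V_GS − V_t = 0.666 V; 16.5 ≥ 0.666 ✓.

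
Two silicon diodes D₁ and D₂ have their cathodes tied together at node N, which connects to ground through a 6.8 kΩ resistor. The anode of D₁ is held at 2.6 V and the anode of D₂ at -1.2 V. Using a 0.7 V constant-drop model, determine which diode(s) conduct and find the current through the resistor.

Assume both conduct. Then node N would need to be at both 2.6−0.7 = 1.9 V and -1.2−0.7 = -1.9 V, which is impossible.
Assume only D₁ conducts: V_N = 2.6 − 0.7 = 1.9 V, so I_R = 1.9/6.8 = 0.279 mA.
Check D₂: its anode-to-cathode voltage is -1.2 − 1.9 = -3.1 V < 0.7 V, so it is off. The assumption is consistent.

Only D₁ conducts; I_R ≈ 0.28 mA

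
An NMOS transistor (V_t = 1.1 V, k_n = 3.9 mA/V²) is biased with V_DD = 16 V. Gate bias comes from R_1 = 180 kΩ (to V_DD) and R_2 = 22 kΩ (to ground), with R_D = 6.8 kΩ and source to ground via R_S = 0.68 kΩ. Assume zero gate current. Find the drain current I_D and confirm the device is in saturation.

I_D ≈ 0.34 mA

V_G = V_DD·R_2/(R_1+R_2) = 16×22/202 = 1.74 V.
Assume saturation: I_D = (k_n/2)(V_GS − V_t)² with V_GS = V_G − I_D·R_S = 1.74 − 0.68·I_D.
Substituting gives 0.902·I_D² − 2.7·I_D + 0.805 = 0, with roots I_D = 0.335 or 2.66 mA.
The root I_D = 2.66 mA gives V_GS = -0.0688 V ≤ V_t, so take I_D = 0.335 mA.
Then V_GS = 1.51 V and V_DS = V_DD − I_D(R_D+R_S) = 16 − 0.335×7.48 = 13.5 V.
Saturation requires V_DS ≥ V_GS − V_t = 0.415 V; 13.5 ≥ 0.415 ✓.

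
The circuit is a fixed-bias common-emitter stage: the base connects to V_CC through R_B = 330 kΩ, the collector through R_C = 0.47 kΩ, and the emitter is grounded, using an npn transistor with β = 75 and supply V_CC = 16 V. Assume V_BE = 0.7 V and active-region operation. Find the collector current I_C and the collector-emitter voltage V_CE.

Base loop: V_CC = I_B·R_B + V_BE, so I_B = (16 − 0.7)/330 kΩ = 0.0464 mA.
In the active region I_C = β·I_B = 75 × 0.0464 = 3.48 mA.
Collector loop: V_CE = V_CC − I_C·R_C = 16 − 3.48×0.47 = 14.4 V.
Since V_CE = 14.4 V > V_CE(sat) ≈ 0.2 V, the transistor is in the active region as assumed.

I_C ≈ 3.5 mA, V_CE ≈ 14 V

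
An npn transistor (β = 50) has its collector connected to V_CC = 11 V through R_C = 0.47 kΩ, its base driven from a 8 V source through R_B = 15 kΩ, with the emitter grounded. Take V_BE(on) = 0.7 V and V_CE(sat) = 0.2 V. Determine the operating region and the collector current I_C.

Assume active: I_B = (8 − 0.7)/15 = 0.487 mA, giving I_C = β·I_B = 24.3 mA.
But then V_CE = 11 − 24.3×0.47 = -0.437 V < V_CE(sat) = 0.2 V — impossible in the active region.
So the transistor is saturated. With V_CE = 0.2 V, I_C = (V_CC − 0.2)/R_C = 10.8/0.47 = 23 mA.
Check: β·I_B = 24.3 mA > I_C = 23 mA, confirming saturation.

saturation; I_C ≈ 23 mA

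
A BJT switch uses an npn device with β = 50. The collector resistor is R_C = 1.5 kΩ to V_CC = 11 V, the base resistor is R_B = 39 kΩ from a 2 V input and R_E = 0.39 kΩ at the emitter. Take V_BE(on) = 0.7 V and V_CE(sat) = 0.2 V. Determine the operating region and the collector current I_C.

active; I_C ≈ 1.1 mA

Assume active. Base-emitter loop: I_B = (V_BB − V_BE)/(R_B + (β+1)R_E) = (2 − 0.7)/(39 + 51×0.39) = 0.0221 mA.
I_C = β·I_B = 50×0.0221 = 1.1 mA.
V_CE = V_CC − I_C·R_C − I_E·R_E = 11 − 1.1×1.5 − 1.13×0.39 = 8.91 V > V_CE(sat), so the active-region assumption holds.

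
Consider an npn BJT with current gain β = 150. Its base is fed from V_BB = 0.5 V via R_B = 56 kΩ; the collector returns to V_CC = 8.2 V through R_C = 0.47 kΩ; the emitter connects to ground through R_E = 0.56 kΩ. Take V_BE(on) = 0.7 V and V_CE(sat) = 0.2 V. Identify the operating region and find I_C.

V_BB = 0.5 V ≤ V_BE(on) = 0.7 V, so the base-emitter junction is not forward biased.
The transistor is in cutoff: I_B = I_C = 0.

cutoff; I_C ≈ 0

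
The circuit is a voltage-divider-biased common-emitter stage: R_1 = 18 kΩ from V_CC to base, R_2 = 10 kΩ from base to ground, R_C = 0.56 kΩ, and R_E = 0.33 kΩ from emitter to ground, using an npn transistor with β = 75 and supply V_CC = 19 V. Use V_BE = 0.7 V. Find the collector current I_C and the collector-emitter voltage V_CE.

I_C ≈ 14 mA, V_CE ≈ 6 V

Thevenize the base divider: V_Th = V_CC·R_2/(R_1+R_2) = 19×10/28 = 6.79 V, R_Th = R_1‖R_2 = 6.43 kΩ.
Base-emitter loop: V_Th = I_B·R_Th + V_BE + (β+1)I_B·R_E, so I_B = (6.79 − 0.7) / (6.43 + 76×0.33) = 0.193 mA.
I_C = β·I_B = 75×0.193 = 14.5 mA, and I_E = (β+1)I_B = 14.7 mA.
V_CE = V_CC − I_C·R_C − I_E·R_E = 19 − 14.5×0.56 − 14.7×0.33 = 6.04 V.
V_CE = 6.04 V > 0.2 V confirms active-region operation.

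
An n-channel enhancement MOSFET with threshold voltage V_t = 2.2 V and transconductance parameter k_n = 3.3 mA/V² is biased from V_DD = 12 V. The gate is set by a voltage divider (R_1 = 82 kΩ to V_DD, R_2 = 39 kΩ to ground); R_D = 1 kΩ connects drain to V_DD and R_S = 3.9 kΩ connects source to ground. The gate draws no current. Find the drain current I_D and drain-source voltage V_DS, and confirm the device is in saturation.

V_G = V_DD·R_2/(R_1+R_2) = 12×39/121 = 3.87 V.
Assume saturation: I_D = (k_n/2)(V_GS − V_t)² with V_GS = V_G − I_D·R_S = 3.87 − 3.9·I_D.
Substituting gives 25.1·I_D² − 22.5·I_D + 4.59 = 0, with roots I_D = 0.316 or 0.58 mA.
The root I_D = 0.58 mA gives V_GS = 1.61 V ≤ V_t, so take I_D = 0.316 mA.
Then V_GS = 2.64 V and V_DS = V_DD − I_D(R_D+R_S) = 12 − 0.316×4.9 = 10.5 V.
Saturation requires V_DS ≥ V_GS − V_t = 0.437 V; 10.5 ≥ 0.437 ✓.

I_D ≈ 0.32 mA, V_DS ≈ 10 V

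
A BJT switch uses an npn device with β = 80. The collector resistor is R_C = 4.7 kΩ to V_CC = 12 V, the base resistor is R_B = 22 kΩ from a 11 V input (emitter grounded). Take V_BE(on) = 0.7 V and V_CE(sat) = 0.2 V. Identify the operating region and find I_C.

Assume active: I_B = (11 − 0.7)/22 = 0.468 mA, giving I_C = β·I_B = 37.5 mA.
But then V_CE = 12 − 37.5×4.7 = -164 V < V_CE(sat) = 0.2 V — impossible in the active region.
So the transistor is saturated. With V_CE = 0.2 V, I_C = (V_CC − 0.2)/R_C = 11.8/4.7 = 2.51 mA.
Check: β·I_B = 37.5 mA > I_C = 2.51 mA, confirming saturation.

saturation; I_C ≈ 2.5 mA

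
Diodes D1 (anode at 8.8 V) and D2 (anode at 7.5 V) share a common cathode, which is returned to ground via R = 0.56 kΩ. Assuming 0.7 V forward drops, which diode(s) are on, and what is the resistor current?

Assume both conduct. Then node N would need to be at both 8.8−0.7 = 8.1 V and 7.5−0.7 = 6.8 V, which is impossible.
Assume only D1 conducts: V_N = 8.8 − 0.7 = 8.1 V, so I_R = 8.1/0.56 = 14.5 mA.
Check D2: its anode-to-cathode voltage is 7.5 − 8.1 = -0.6 V < 0.7 V, so it is off. The assumption is consistent.

Only D1 conducts; I_R ≈ 14 mA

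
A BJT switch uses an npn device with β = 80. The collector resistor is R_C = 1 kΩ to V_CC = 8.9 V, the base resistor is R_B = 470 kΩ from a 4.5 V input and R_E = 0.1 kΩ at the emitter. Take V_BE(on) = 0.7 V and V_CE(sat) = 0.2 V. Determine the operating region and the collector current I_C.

active; I_C ≈ 0.64 mA

Assume active. Base-emitter loop: I_B = (V_BB − V_BE)/(R_B + (β+1)R_E) = (4.5 − 0.7)/(470 + 81×0.1) = 0.00795 mA.
I_C = β·I_B = 80×0.00795 = 0.636 mA.
V_CE = V_CC − I_C·R_C − I_E·R_E = 8.9 − 0.636×1 − 0.644×0.1 = 8.2 V > V_CE(sat), so the active-region assumption holds.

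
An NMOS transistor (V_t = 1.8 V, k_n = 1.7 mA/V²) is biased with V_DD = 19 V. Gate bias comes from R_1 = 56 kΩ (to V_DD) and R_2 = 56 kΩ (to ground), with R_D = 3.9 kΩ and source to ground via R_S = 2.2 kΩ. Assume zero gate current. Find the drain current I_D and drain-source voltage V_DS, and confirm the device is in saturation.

V_G = V_DD·R_2/(R_1+R_2) = 19×56/112 = 9.5 V.
Assume saturation: I_D = (k_n/2)(V_GS − V_t)² with V_GS = V_G − I_D·R_S = 9.5 − 2.2·I_D.
Substituting gives 4.11·I_D² − 29.8·I_D + 50.4 = 0, with roots I_D = 2.69 or 4.55 mA.
The root I_D = 4.55 mA gives V_GS = -0.514 V ≤ V_t, so take I_D = 2.69 mA.
Then V_GS = 3.58 V and V_DS = V_DD − I_D(R_D+R_S) = 19 − 2.69×6.1 = 2.58 V.
Saturation requires V_DS ≥ V_GS − V_t = 1.78 V; 2.58 ≥ 1.78 ✓.

I_D ≈ 2.7 mA, V_DS ≈ 2.6 V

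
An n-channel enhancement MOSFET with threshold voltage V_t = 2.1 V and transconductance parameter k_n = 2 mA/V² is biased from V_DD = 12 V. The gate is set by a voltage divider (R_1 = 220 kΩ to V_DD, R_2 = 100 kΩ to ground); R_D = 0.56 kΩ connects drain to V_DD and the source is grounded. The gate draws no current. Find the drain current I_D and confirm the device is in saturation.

I_D ≈ 2.7 mA

V_G = V_DD·R_2/(R_1+R_2) = 12×100/320 = 3.75 V. With the source grounded, V_GS = V_G = 3.75 V.
Assume saturation: I_D = (k_n/2)(V_GS − V_t)² = (2/2)×(3.75 − 2.1)² = 1×1.65² = 2.72 mA.
V_DS = V_DD − I_D·R_D = 12 − 2.72×0.56 = 10.5 V.
Saturation requires V_DS ≥ V_GS − V_t = 1.65 V; 10.5 ≥ 1.65 ✓.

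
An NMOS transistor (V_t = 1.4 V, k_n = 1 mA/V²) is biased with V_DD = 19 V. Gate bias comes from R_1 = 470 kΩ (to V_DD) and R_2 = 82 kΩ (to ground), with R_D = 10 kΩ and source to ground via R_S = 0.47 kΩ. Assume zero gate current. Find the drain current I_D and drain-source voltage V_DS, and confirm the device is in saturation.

V_G = V_DD·R_2/(R_1+R_2) = 19×82/552 = 2.82 V.
Assume saturation: I_D = (k_n/2)(V_GS − V_t)² with V_GS = V_G − I_D·R_S = 2.82 − 0.47·I_D.
Substituting gives 0.11·I_D² − 1.67·I_D + 1.01 = 0, with roots I_D = 0.633 or 14.5 mA.
The root I_D = 14.5 mA gives V_GS = -3.98 V ≤ V_t, so take I_D = 0.633 mA.
Then V_GS = 2.53 V and V_DS = V_DD − I_D(R_D+R_S) = 19 − 0.633×10.5 = 12.4 V.
Saturation requires V_DS ≥ V_GS − V_t = 1.13 V; 12.4 ≥ 1.13 ✓.

I_D ≈ 0.63 mA, V_DS ≈ 12 V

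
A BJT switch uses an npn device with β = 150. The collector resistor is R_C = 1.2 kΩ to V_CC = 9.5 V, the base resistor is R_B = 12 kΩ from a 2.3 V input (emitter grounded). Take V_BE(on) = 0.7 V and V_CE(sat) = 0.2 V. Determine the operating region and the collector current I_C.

saturation; I_C ≈ 7.8 mA

Assume active: I_B = (2.3 − 0.7)/12 = 0.133 mA, giving I_C = β·I_B = 20 mA.
But then V_CE = 9.5 − 20×1.2 = -14.5 V < V_CE(sat) = 0.2 V — impossible in the active region.
So the transistor is saturated. With V_CE = 0.2 V, I_C = (V_CC − 0.2)/R_C = 9.3/1.2 = 7.75 mA.
Check: β·I_B = 20 mA > I_C = 7.75 mA, confirming saturation.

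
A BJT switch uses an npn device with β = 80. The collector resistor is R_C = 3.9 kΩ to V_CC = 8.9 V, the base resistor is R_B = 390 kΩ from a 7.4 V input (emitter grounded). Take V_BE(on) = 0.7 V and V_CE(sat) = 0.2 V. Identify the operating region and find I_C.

active; I_C ≈ 1.4 mA

Assume active. Base-emitter loop: I_B = (V_BB − V_BE)/R_B = (7.4 − 0.7)/390 = 0.0172 mA.
I_C = β·I_B = 80×0.0172 = 1.37 mA.
V_CE = V_CC − I_C·R_C = 8.9 − 1.37×3.9 = 3.54 V > V_CE(sat), so the active-region assumption holds.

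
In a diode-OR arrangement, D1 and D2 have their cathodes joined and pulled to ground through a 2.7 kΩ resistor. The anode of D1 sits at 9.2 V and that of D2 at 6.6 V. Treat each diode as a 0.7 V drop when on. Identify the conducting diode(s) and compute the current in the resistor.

Only D1 conducts; I_R ≈ 3.1 mA

Assume both conduct. Then node N would need to be at both 9.2−0.7 = 8.5 V and 6.6−0.7 = 5.9 V, which is impossible.
Assume only D1 conducts: V_N = 9.2 − 0.7 = 8.5 V, so I_R = 8.5/2.7 = 3.15 mA.
Check D2: its anode-to-cathode voltage is 6.6 − 8.5 = -1.9 V < 0.7 V, so it is off. The assumption is consistent.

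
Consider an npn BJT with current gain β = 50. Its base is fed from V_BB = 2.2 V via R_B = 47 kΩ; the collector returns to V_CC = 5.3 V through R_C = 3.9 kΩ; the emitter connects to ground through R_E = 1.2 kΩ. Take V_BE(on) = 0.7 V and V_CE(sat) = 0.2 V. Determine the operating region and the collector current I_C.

Assume active. Base-emitter loop: I_B = (V_BB − V_BE)/(R_B + (β+1)R_E) = (2.2 − 0.7)/(47 + 51×1.2) = 0.0139 mA.
I_C = β·I_B = 50×0.0139 = 0.693 mA.
V_CE = V_CC − I_C·R_C − I_E·R_E = 5.3 − 0.693×3.9 − 0.707×1.2 = 1.75 V > V_CE(sat), so the active-region assumption holds.

active; I_C ≈ 0.69 mA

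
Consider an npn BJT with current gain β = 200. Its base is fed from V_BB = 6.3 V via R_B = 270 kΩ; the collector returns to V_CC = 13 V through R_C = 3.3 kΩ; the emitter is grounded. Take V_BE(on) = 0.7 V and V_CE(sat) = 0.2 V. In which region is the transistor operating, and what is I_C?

saturation; I_C ≈ 3.9 mA

Assume active: I_B = (6.3 − 0.7)/270 = 0.0207 mA, giving I_C = β·I_B = 4.15 mA.
But then V_CE = 13 − 4.15×3.3 = -0.689 V < V_CE(sat) = 0.2 V — impossible in the active region.
So the transistor is saturated. With V_CE = 0.2 V, I_C = (V_CC − 0.2)/R_C = 12.8/3.3 = 3.88 mA.
Check: β·I_B = 4.15 mA > I_C = 3.88 mA, confirming saturation.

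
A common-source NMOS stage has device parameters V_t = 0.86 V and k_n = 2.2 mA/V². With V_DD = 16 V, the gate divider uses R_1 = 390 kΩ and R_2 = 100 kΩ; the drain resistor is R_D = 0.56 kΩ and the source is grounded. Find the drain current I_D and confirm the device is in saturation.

I_D ≈ 6.4 mA

V_G = V_DD·R_2/(R_1+R_2) = 16×100/490 = 3.27 V. With the source grounded, V_GS = V_G = 3.27 V.
Assume saturation: I_D = (k_n/2)(V_GS − V_t)² = (2.2/2)×(3.27 − 0.86)² = 1.1×2.41² = 6.36 mA.
V_DS = V_DD − I_D·R_D = 16 − 6.36×0.56 = 12.4 V.
Saturation requires V_DS ≥ V_GS − V_t = 2.41 V; 12.4 ≥ 2.41 ✓.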